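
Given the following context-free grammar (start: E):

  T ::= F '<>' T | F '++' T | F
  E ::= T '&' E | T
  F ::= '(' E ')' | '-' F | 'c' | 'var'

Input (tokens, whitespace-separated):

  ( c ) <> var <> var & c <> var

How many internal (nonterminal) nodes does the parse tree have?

15

[E [T [F ( [E [T [F c]]] )] <> [T [F var] <> [T [F var]]]] & [E [T [F c] <> [T [F var]]]]]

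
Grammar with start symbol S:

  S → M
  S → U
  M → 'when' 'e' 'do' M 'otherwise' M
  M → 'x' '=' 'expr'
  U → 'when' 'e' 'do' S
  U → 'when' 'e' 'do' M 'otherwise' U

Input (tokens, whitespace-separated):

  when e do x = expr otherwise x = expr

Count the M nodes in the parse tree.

3

[S [M when e do [M x = expr] otherwise [M x = expr]]]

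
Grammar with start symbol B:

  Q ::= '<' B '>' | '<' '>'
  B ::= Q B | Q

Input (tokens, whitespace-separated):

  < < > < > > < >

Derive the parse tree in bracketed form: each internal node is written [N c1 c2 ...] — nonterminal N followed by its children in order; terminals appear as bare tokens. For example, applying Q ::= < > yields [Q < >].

B
Q B
< B > B
< Q B > B
< < > B > B
< < > Q > B
< < > < > > B
< < > < > > Q
< < > < > > < >

[B [Q < [B [Q < >] [B [Q < >]]] >] [B [Q < >]]]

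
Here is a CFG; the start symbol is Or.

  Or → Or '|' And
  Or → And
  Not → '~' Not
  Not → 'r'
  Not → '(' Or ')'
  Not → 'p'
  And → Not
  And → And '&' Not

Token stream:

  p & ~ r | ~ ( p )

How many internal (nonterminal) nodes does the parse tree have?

[Or [Or [And [And [Not p]] & [Not ~ [Not r]]]] | [And [Not ~ [Not ( [Or [And [Not p]]] )]]]]

13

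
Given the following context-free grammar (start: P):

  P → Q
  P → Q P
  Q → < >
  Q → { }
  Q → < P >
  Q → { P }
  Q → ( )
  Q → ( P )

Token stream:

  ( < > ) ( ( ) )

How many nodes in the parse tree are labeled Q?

[P [Q ( [P [Q < >]] )] [P [Q ( [P [Q ( )]] )]]]

4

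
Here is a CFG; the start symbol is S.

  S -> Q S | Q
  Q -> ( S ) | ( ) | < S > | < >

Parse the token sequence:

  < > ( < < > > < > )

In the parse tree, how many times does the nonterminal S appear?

5

[S [Q < >] [S [Q ( [S [Q < [S [Q < >]] >] [S [Q < >]]] )]]]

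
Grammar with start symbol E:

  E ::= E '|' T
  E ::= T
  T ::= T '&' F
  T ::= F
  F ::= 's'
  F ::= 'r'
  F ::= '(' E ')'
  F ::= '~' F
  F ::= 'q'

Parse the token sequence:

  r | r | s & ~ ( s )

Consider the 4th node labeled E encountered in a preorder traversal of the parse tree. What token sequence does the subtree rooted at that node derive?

s

[E [E [E [T [F r]]] | [T [F r]]] | [T [T [F s]] & [F ~ [F ( [E [T [F s]]] )]]]]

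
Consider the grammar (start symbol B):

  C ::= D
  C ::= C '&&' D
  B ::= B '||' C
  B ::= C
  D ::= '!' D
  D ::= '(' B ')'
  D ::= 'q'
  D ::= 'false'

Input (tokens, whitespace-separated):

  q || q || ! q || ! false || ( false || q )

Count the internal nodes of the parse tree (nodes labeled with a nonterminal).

23

[B [B [B [B [B [C [D q]]] || [C [D q]]] || [C [D ! [D q]]]] || [C [D ! [D false]]]] || [C [D ( [B [B [C [D false]]] || [C [D q]]] )]]]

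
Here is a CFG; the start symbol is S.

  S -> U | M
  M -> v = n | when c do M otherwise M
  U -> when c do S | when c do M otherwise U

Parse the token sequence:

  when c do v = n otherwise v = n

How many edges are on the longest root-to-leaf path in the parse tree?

[S [M when c do [M v = n] otherwise [M v = n]]]

3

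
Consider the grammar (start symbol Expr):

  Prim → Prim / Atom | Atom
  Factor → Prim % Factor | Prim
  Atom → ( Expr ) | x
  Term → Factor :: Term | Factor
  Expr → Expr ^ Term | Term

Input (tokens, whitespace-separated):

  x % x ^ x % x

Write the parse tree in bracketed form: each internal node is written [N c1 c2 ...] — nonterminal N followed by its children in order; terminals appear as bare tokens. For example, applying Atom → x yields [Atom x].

Expr
Expr ^ Term
Term ^ Term
Factor ^ Term
Prim % Factor ^ Term
Atom % Factor ^ Term
x % Factor ^ Term
x % Prim ^ Term
x % Atom ^ Term
x % x ^ Term
x % x ^ Factor
x % x ^ Prim % Factor
x % x ^ Atom % Factor
x % x ^ x % Factor
x % x ^ x % Prim
x % x ^ x % Atom
x % x ^ x % x

[Expr [Expr [Term [Factor [Prim [Atom x]] % [Factor [Prim [Atom x]]]]]] ^ [Term [Factor [Prim [Atom x]] % [Factor [Prim [Atom x]]]]]]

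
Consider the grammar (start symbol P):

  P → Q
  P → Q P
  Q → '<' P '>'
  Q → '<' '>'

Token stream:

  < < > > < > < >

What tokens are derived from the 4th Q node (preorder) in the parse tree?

< >

[P [Q < [P [Q < >]] >] [P [Q < >] [P [Q < >]]]]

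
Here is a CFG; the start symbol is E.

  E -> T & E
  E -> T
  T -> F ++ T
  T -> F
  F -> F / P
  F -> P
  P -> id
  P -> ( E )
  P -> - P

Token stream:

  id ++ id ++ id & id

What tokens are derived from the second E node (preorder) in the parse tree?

id

[E [T [F [P id]] ++ [T [F [P id]] ++ [T [F [P id]]]]] & [E [T [F [P id]]]]]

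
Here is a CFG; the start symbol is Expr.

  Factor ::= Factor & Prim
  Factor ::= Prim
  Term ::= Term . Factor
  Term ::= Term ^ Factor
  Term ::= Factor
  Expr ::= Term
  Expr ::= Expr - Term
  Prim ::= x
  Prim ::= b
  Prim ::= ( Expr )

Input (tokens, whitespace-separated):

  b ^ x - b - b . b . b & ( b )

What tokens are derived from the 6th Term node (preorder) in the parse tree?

b

[Expr [Expr [Expr [Term [Term [Factor [Prim b]]] ^ [Factor [Prim x]]]] - [Term [Factor [Prim b]]]] - [Term [Term [Term [Factor [Prim b]]] . [Factor [Prim b]]] . [Factor [Factor [Prim b]] & [Prim ( [Expr [Term [Factor [Prim b]]]] )]]]]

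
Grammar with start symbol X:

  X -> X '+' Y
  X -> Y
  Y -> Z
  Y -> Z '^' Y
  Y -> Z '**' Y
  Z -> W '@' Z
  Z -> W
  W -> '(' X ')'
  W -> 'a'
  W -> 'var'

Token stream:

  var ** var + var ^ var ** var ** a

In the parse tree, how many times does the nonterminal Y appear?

6

[X [X [Y [Z [W var]] ** [Y [Z [W var]]]]] + [Y [Z [W var]] ^ [Y [Z [W var]] ** [Y [Z [W var]] ** [Y [Z [W a]]]]]]]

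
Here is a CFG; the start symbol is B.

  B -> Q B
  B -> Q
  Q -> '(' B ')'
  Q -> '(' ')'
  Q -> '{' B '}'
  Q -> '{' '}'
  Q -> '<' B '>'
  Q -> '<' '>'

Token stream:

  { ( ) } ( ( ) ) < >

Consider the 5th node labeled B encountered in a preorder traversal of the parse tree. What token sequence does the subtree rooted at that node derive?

[B [Q { [B [Q ( )]] }] [B [Q ( [B [Q ( )]] )] [B [Q < >]]]]

< >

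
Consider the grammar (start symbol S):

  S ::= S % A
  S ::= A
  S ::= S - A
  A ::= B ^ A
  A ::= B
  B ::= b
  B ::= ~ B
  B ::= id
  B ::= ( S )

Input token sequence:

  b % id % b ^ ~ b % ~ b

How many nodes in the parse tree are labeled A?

[S [S [S [S [A [B b]]] % [A [B id]]] % [A [B b] ^ [A [B ~ [B b]]]]] % [A [B ~ [B b]]]]

5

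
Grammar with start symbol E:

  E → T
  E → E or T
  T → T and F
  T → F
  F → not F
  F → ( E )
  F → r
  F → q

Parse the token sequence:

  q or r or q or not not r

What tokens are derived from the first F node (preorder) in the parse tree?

q

[E [E [E [E [T [F q]]] or [T [F r]]] or [T [F q]]] or [T [F not [F not [F r]]]]]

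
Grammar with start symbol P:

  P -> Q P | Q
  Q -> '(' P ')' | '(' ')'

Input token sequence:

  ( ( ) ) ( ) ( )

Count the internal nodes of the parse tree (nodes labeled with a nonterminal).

[P [Q ( [P [Q ( )]] )] [P [Q ( )] [P [Q ( )]]]]

8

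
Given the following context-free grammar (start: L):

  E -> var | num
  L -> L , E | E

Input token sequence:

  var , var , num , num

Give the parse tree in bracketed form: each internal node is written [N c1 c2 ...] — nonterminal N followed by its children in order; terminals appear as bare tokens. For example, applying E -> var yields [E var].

L
L , E
L , E , E
L , E , E , E
E , E , E , E
var , E , E , E
var , var , E , E
var , var , num , E
var , var , num , num

[L [L [L [L [E var]] , [E var]] , [E num]] , [E num]]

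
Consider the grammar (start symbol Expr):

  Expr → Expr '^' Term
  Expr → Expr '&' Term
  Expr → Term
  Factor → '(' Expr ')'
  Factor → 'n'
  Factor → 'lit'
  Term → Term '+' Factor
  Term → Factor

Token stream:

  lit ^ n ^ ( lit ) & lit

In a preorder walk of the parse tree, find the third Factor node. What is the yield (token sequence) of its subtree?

( lit )

[Expr [Expr [Expr [Expr [Term [Factor lit]]] ^ [Term [Factor n]]] ^ [Term [Factor ( [Expr [Term [Factor lit]]] )]]] & [Term [Factor lit]]]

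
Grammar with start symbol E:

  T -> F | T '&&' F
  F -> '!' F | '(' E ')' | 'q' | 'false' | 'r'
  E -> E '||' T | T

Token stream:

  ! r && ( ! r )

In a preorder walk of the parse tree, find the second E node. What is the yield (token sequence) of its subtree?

[E [T [T [F ! [F r]]] && [F ( [E [T [F ! [F r]]]] )]]]

! r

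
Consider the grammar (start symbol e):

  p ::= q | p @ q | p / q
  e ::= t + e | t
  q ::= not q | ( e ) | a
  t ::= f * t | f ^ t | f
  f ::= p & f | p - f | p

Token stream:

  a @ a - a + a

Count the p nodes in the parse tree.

[e [t [f [p [p [q a]] @ [q a]] - [f [p [q a]]]]] + [e [t [f [p [q a]]]]]]

4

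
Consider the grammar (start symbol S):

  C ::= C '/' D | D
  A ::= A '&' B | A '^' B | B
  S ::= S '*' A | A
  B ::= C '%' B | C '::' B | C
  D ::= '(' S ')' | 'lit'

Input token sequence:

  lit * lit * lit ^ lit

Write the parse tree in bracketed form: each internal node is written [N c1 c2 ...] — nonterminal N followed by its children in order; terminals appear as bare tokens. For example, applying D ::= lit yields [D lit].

[S [S [S [A [B [C [D lit]]]]] * [A [B [C [D lit]]]]] * [A [A [B [C [D lit]]]] ^ [B [C [D lit]]]]]

S
S * A
S * A * A
A * A * A
B * A * A
C * A * A
D * A * A
lit * A * A
lit * B * A
lit * C * A
lit * D * A
lit * lit * A
lit * lit * A ^ B
lit * lit * B ^ B
lit * lit * C ^ B
lit * lit * D ^ B
lit * lit * lit ^ B
lit * lit * lit ^ C
lit * lit * lit ^ D
lit * lit * lit ^ lit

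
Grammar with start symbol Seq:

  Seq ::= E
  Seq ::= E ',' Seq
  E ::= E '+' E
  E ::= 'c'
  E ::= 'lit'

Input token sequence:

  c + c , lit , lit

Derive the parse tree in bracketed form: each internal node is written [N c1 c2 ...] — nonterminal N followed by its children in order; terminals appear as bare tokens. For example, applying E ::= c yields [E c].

Seq
E , Seq
E + E , Seq
c + E , Seq
c + c , Seq
c + c , E , Seq
c + c , lit , Seq
c + c , lit , E
c + c , lit , lit

[Seq [E [E c] + [E c]] , [Seq [E lit] , [Seq [E lit]]]]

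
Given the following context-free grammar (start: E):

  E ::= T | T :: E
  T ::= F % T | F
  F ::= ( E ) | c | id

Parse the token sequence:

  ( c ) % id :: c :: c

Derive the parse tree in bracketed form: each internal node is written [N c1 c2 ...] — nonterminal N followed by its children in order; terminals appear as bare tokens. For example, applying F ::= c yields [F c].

[E [T [F ( [E [T [F c]]] )] % [T [F id]]] :: [E [T [F c]] :: [E [T [F c]]]]]

E
T :: E
F % T :: E
( E ) % T :: E
( T ) % T :: E
( F ) % T :: E
( c ) % T :: E
( c ) % F :: E
( c ) % id :: E
( c ) % id :: T :: E
( c ) % id :: F :: E
( c ) % id :: c :: E
( c ) % id :: c :: T
( c ) % id :: c :: F
( c ) % id :: c :: c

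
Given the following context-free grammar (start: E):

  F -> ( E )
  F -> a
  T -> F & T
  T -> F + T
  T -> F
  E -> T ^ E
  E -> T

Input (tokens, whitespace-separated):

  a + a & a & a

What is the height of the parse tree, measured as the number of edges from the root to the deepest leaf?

6

[E [T [F a] + [T [F a] & [T [F a] & [T [F a]]]]]]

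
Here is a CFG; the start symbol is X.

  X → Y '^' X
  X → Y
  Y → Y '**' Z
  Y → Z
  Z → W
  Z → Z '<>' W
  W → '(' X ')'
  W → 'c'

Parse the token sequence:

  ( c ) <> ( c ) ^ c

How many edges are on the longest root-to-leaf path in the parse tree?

[X [Y [Z [Z [W ( [X [Y [Z [W c]]]] )]] <> [W ( [X [Y [Z [W c]]]] )]]] ^ [X [Y [Z [W c]]]]]

9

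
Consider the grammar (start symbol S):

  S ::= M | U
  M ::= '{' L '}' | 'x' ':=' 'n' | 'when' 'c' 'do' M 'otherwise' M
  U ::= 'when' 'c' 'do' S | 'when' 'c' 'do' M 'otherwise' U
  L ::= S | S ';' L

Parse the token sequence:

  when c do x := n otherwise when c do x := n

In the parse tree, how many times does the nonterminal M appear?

[S [U when c do [M x := n] otherwise [U when c do [S [M x := n]]]]]

2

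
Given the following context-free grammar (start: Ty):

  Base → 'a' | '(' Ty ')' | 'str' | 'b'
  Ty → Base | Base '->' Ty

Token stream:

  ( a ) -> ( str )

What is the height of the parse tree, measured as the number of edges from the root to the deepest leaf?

5

[Ty [Base ( [Ty [Base a]] )] -> [Ty [Base ( [Ty [Base str]] )]]]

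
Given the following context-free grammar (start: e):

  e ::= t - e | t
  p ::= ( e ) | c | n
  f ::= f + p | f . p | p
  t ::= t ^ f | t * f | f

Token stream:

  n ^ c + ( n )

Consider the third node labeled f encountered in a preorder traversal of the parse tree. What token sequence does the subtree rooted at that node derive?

[e [t [t [f [p n]]] ^ [f [f [p c]] + [p ( [e [t [f [p n]]]] )]]]]

c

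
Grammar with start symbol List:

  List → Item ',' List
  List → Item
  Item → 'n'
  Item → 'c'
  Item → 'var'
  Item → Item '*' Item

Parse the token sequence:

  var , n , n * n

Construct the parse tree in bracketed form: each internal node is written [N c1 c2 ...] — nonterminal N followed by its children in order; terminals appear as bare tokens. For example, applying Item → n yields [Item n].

[List [Item var] , [List [Item n] , [List [Item [Item n] * [Item n]]]]]

List
Item , List
var , List
var , Item , List
var , n , List
var , n , Item
var , n , Item * Item
var , n , n * Item
var , n , n * n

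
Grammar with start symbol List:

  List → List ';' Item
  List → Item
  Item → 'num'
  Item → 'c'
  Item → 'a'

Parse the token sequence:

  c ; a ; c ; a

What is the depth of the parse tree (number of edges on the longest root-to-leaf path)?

[List [List [List [List [Item c]] ; [Item a]] ; [Item c]] ; [Item a]]

5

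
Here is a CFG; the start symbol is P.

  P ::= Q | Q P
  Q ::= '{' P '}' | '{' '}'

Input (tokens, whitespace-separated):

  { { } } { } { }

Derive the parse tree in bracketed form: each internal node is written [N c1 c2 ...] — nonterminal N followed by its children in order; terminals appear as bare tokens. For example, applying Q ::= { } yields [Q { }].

P
Q P
{ P } P
{ Q } P
{ { } } P
{ { } } Q P
{ { } } { } P
{ { } } { } Q
{ { } } { } { }

[P [Q { [P [Q { }]] }] [P [Q { }] [P [Q { }]]]]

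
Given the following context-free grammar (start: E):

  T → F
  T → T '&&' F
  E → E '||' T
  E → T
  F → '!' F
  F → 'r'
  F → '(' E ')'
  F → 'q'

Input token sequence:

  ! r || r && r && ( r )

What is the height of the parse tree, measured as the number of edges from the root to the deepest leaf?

6

[E [E [T [F ! [F r]]]] || [T [T [T [F r]] && [F r]] && [F ( [E [T [F r]]] )]]]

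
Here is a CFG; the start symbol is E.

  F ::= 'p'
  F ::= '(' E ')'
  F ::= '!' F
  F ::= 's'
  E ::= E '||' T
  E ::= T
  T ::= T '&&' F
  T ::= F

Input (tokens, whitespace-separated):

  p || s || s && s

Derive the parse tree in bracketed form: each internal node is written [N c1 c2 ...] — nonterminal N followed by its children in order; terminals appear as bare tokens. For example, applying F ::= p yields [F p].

E
E || T
E || T || T
T || T || T
F || T || T
p || T || T
p || F || T
p || s || T
p || s || T && F
p || s || F && F
p || s || s && F
p || s || s && s

[E [E [E [T [F p]]] || [T [F s]]] || [T [T [F s]] && [F s]]]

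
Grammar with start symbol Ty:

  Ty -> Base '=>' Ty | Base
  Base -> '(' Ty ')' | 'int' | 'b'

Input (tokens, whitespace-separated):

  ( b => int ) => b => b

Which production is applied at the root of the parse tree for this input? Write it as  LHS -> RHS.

Ty -> Base '=>' Ty

[Ty [Base ( [Ty [Base b] => [Ty [Base int]]] )] => [Ty [Base b] => [Ty [Base b]]]]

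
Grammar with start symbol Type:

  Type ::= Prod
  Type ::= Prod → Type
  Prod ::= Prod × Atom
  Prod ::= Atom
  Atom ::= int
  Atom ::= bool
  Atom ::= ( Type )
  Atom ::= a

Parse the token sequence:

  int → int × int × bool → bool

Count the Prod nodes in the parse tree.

[Type [Prod [Atom int]] → [Type [Prod [Prod [Prod [Atom int]] × [Atom int]] × [Atom bool]] → [Type [Prod [Atom bool]]]]]

5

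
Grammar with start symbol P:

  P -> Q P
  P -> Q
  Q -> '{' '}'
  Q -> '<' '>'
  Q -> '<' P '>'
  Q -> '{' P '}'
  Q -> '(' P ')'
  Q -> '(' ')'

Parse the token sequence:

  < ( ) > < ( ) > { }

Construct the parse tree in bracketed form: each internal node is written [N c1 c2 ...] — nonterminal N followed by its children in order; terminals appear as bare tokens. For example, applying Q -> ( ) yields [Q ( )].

[P [Q < [P [Q ( )]] >] [P [Q < [P [Q ( )]] >] [P [Q { }]]]]

P
Q P
< P > P
< Q > P
< ( ) > P
< ( ) > Q P
< ( ) > < P > P
< ( ) > < Q > P
< ( ) > < ( ) > P
< ( ) > < ( ) > Q
< ( ) > < ( ) > { }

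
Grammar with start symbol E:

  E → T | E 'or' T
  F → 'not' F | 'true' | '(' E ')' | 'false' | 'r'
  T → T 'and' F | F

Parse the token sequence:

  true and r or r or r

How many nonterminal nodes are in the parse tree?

11

[E [E [E [T [T [F true]] and [F r]]] or [T [F r]]] or [T [F r]]]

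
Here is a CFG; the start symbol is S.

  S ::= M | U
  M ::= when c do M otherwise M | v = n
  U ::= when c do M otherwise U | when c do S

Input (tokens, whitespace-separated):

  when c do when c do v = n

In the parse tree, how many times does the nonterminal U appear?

2

[S [U when c do [S [U when c do [S [M v = n]]]]]]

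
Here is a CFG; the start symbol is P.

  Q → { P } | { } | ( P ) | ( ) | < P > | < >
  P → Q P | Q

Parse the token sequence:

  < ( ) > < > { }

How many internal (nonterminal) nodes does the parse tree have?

8

[P [Q < [P [Q ( )]] >] [P [Q < >] [P [Q { }]]]]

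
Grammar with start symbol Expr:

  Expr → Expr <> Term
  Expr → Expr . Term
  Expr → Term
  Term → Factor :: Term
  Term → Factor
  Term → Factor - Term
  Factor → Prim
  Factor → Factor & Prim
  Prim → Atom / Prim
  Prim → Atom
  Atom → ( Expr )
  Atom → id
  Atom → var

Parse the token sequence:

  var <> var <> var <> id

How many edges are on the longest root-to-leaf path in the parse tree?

[Expr [Expr [Expr [Expr [Term [Factor [Prim [Atom var]]]]] <> [Term [Factor [Prim [Atom var]]]]] <> [Term [Factor [Prim [Atom var]]]]] <> [Term [Factor [Prim [Atom id]]]]]

8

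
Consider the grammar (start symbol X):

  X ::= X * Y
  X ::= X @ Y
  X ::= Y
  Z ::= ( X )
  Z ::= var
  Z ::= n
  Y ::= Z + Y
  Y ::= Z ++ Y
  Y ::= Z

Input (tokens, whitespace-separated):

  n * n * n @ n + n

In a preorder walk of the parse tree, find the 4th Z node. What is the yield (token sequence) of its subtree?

[X [X [X [X [Y [Z n]]] * [Y [Z n]]] * [Y [Z n]]] @ [Y [Z n] + [Y [Z n]]]]

n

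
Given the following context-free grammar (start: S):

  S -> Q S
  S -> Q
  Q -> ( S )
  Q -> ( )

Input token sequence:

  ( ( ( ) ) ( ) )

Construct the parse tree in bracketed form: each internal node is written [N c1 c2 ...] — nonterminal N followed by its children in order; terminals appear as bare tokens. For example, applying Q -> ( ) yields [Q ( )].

S
Q
( S )
( Q S )
( ( S ) S )
( ( Q ) S )
( ( ( ) ) S )
( ( ( ) ) Q )
( ( ( ) ) ( ) )

[S [Q ( [S [Q ( [S [Q ( )]] )] [S [Q ( )]]] )]]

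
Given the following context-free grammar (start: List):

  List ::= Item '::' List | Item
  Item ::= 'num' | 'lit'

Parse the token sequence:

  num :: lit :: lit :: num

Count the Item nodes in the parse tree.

4

[List [Item num] :: [List [Item lit] :: [List [Item lit] :: [List [Item num]]]]]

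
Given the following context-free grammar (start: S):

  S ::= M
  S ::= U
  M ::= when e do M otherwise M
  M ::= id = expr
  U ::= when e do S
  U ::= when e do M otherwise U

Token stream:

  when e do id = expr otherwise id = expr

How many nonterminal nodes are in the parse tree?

4

[S [M when e do [M id = expr] otherwise [M id = expr]]]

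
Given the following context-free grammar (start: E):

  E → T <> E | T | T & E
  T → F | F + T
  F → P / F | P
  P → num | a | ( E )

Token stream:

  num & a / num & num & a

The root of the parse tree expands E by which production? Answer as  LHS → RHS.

[E [T [F [P num]]] & [E [T [F [P a] / [F [P num]]]] & [E [T [F [P num]]] & [E [T [F [P a]]]]]]]

E → T & E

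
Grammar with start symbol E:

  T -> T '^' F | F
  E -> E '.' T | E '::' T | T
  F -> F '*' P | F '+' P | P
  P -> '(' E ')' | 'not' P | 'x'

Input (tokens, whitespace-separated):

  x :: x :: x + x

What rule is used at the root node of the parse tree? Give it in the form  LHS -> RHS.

E -> E '::' T

[E [E [E [T [F [P x]]]] :: [T [F [P x]]]] :: [T [F [F [P x]] + [P x]]]]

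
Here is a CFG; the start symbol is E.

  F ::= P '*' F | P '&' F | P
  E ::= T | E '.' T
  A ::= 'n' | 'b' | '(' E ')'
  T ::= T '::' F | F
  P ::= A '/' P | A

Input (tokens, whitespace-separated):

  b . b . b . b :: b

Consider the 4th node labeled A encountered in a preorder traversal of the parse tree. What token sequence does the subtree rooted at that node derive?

b

[E [E [E [E [T [F [P [A b]]]]] . [T [F [P [A b]]]]] . [T [F [P [A b]]]]] . [T [T [F [P [A b]]]] :: [F [P [A b]]]]]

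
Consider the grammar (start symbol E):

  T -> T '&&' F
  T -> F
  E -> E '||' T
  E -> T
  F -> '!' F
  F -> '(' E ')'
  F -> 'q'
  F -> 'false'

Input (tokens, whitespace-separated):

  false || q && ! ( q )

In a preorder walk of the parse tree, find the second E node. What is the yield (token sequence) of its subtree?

false

[E [E [T [F false]]] || [T [T [F q]] && [F ! [F ( [E [T [F q]]] )]]]]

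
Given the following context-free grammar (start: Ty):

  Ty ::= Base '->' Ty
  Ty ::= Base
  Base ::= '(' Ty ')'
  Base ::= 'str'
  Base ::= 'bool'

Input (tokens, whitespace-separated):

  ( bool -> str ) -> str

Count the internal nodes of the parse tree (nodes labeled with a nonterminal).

[Ty [Base ( [Ty [Base bool] -> [Ty [Base str]]] )] -> [Ty [Base str]]]

8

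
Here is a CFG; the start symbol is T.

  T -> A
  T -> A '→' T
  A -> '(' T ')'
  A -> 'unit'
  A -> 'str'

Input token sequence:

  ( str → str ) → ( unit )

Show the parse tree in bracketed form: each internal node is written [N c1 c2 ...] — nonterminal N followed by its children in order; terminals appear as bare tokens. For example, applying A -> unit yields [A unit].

T
A → T
( T ) → T
( A → T ) → T
( str → T ) → T
( str → A ) → T
( str → str ) → T
( str → str ) → A
( str → str ) → ( T )
( str → str ) → ( A )
( str → str ) → ( unit )

[T [A ( [T [A str] → [T [A str]]] )] → [T [A ( [T [A unit]] )]]]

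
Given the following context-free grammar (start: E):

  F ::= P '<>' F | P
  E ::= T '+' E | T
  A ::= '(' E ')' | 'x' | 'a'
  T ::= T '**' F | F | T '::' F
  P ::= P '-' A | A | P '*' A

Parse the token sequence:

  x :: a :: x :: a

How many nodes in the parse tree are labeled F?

[E [T [T [T [T [F [P [A x]]]] :: [F [P [A a]]]] :: [F [P [A x]]]] :: [F [P [A a]]]]]

4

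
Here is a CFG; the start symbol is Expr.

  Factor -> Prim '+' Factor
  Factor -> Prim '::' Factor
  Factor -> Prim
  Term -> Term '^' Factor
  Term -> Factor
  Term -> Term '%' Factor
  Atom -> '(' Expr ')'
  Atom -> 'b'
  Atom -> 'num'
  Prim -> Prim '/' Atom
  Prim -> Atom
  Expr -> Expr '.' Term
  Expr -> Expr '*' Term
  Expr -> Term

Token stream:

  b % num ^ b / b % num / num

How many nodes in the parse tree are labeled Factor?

[Expr [Term [Term [Term [Term [Factor [Prim [Atom b]]]] % [Factor [Prim [Atom num]]]] ^ [Factor [Prim [Prim [Atom b]] / [Atom b]]]] % [Factor [Prim [Prim [Atom num]] / [Atom num]]]]]

4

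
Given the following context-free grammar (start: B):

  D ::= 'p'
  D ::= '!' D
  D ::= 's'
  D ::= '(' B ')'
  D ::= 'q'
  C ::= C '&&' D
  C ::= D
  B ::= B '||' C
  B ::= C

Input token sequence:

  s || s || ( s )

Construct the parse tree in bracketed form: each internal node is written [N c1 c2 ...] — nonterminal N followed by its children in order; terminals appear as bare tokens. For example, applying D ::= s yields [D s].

[B [B [B [C [D s]]] || [C [D s]]] || [C [D ( [B [C [D s]]] )]]]

B
B || C
B || C || C
C || C || C
D || C || C
s || C || C
s || D || C
s || s || C
s || s || D
s || s || ( B )
s || s || ( C )
s || s || ( D )
s || s || ( s )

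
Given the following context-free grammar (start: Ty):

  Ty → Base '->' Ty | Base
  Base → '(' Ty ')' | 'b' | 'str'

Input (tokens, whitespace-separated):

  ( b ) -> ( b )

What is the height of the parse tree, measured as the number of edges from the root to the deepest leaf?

5

[Ty [Base ( [Ty [Base b]] )] -> [Ty [Base ( [Ty [Base b]] )]]]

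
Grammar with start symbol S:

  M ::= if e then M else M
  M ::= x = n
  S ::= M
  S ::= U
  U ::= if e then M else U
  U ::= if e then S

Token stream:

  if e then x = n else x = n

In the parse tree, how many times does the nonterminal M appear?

[S [M if e then [M x = n] else [M x = n]]]

3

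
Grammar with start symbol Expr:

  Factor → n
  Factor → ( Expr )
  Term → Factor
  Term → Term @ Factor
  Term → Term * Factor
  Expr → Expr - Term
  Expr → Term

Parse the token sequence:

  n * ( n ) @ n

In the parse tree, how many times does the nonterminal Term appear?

4

[Expr [Term [Term [Term [Factor n]] * [Factor ( [Expr [Term [Factor n]]] )]] @ [Factor n]]]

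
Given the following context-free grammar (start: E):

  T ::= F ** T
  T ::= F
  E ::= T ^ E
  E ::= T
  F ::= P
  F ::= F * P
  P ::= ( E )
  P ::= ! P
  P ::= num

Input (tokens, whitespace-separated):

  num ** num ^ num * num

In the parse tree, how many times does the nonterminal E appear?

[E [T [F [P num]] ** [T [F [P num]]]] ^ [E [T [F [F [P num]] * [P num]]]]]

2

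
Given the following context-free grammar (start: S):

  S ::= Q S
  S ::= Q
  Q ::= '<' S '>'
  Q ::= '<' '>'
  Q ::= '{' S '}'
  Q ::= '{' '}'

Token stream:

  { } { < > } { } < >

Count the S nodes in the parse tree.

5

[S [Q { }] [S [Q { [S [Q < >]] }] [S [Q { }] [S [Q < >]]]]]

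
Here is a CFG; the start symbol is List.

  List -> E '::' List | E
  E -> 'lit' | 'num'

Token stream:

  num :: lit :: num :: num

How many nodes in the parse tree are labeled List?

[List [E num] :: [List [E lit] :: [List [E num] :: [List [E num]]]]]

4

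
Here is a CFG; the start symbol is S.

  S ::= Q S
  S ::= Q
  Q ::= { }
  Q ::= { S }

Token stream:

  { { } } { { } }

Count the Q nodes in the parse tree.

[S [Q { [S [Q { }]] }] [S [Q { [S [Q { }]] }]]]

4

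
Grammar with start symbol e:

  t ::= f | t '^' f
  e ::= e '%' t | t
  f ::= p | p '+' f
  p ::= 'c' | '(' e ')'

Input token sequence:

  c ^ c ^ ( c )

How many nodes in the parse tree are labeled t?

4

[e [t [t [t [f [p c]]] ^ [f [p c]]] ^ [f [p ( [e [t [f [p c]]]] )]]]]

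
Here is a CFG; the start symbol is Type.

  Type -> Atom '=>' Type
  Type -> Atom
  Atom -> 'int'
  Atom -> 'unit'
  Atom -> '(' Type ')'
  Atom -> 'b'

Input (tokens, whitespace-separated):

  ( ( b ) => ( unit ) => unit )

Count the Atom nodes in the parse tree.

6

[Type [Atom ( [Type [Atom ( [Type [Atom b]] )] => [Type [Atom ( [Type [Atom unit]] )] => [Type [Atom unit]]]] )]]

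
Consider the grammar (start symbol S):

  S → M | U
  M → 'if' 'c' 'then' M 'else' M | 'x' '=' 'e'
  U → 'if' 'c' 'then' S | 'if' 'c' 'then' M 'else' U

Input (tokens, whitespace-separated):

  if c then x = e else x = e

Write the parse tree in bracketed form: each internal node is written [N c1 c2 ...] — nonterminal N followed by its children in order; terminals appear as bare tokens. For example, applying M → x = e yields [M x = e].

S
M
if c then M else M
if c then x = e else M
if c then x = e else x = e

[S [M if c then [M x = e] else [M x = e]]]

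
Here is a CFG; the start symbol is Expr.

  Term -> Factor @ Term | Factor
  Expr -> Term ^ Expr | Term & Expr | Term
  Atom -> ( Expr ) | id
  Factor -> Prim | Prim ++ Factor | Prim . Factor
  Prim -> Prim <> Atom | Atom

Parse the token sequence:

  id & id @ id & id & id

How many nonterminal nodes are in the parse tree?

24

[Expr [Term [Factor [Prim [Atom id]]]] & [Expr [Term [Factor [Prim [Atom id]]] @ [Term [Factor [Prim [Atom id]]]]] & [Expr [Term [Factor [Prim [Atom id]]]] & [Expr [Term [Factor [Prim [Atom id]]]]]]]]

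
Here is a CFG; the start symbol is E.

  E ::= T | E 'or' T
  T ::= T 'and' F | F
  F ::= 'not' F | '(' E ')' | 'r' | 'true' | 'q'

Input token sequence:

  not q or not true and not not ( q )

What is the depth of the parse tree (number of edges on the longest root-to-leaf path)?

8

[E [E [T [F not [F q]]]] or [T [T [F not [F true]]] and [F not [F not [F ( [E [T [F q]]] )]]]]]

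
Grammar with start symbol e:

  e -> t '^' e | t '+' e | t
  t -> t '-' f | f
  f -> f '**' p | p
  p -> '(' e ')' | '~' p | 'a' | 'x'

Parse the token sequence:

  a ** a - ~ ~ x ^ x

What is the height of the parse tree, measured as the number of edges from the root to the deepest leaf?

[e [t [t [f [f [p a]] ** [p a]]] - [f [p ~ [p ~ [p x]]]]] ^ [e [t [f [p x]]]]]

6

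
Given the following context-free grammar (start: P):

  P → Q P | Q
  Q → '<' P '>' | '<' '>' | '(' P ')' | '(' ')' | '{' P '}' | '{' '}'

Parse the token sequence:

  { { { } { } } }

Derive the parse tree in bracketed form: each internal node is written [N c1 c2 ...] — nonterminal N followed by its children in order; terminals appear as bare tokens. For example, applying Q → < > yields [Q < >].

[P [Q { [P [Q { [P [Q { }] [P [Q { }]]] }]] }]]

P
Q
{ P }
{ Q }
{ { P } }
{ { Q P } }
{ { { } P } }
{ { { } Q } }
{ { { } { } } }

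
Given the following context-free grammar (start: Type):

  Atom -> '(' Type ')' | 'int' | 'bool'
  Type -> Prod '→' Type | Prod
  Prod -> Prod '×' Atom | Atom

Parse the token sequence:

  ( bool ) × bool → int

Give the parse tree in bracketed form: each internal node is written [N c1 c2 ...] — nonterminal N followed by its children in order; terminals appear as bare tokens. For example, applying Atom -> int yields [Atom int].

[Type [Prod [Prod [Atom ( [Type [Prod [Atom bool]]] )]] × [Atom bool]] → [Type [Prod [Atom int]]]]

Type
Prod → Type
Prod × Atom → Type
Atom × Atom → Type
( Type ) × Atom → Type
( Prod ) × Atom → Type
( Atom ) × Atom → Type
( bool ) × Atom → Type
( bool ) × bool → Type
( bool ) × bool → Prod
( bool ) × bool → Atom
( bool ) × bool → int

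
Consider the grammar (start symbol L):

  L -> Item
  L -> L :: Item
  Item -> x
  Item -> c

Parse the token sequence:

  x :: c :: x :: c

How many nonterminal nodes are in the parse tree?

[L [L [L [L [Item x]] :: [Item c]] :: [Item x]] :: [Item c]]

8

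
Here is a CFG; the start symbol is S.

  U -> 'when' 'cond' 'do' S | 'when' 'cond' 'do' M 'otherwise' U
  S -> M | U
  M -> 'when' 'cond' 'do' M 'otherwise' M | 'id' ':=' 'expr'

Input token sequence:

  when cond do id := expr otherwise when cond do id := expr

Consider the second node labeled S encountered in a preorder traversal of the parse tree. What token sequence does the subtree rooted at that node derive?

[S [U when cond do [M id := expr] otherwise [U when cond do [S [M id := expr]]]]]

id := expr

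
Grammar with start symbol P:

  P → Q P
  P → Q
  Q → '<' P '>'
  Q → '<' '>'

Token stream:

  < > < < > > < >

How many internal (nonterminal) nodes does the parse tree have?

[P [Q < >] [P [Q < [P [Q < >]] >] [P [Q < >]]]]

8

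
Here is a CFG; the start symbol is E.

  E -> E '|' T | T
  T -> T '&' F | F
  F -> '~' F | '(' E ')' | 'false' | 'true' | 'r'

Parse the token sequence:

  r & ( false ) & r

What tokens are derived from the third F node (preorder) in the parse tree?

[E [T [T [T [F r]] & [F ( [E [T [F false]]] )]] & [F r]]]

false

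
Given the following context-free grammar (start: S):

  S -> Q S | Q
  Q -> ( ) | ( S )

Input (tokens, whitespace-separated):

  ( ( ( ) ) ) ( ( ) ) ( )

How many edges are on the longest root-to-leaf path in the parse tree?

6

[S [Q ( [S [Q ( [S [Q ( )]] )]] )] [S [Q ( [S [Q ( )]] )] [S [Q ( )]]]]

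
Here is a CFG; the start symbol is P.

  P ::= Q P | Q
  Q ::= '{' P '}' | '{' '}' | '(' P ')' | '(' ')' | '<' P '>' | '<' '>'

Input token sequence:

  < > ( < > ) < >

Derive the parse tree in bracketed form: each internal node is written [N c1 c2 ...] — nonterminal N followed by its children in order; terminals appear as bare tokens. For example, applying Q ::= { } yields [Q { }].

P
Q P
< > P
< > Q P
< > ( P ) P
< > ( Q ) P
< > ( < > ) P
< > ( < > ) Q
< > ( < > ) < >

[P [Q < >] [P [Q ( [P [Q < >]] )] [P [Q < >]]]]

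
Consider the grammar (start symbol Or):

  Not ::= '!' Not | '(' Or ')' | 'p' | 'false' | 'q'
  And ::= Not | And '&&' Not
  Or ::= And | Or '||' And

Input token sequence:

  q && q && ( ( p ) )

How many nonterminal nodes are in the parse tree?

13

[Or [And [And [And [Not q]] && [Not q]] && [Not ( [Or [And [Not ( [Or [And [Not p]]] )]]] )]]]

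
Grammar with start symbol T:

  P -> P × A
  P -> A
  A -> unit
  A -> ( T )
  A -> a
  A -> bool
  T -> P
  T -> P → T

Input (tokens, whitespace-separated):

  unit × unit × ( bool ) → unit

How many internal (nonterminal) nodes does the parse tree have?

[T [P [P [P [A unit]] × [A unit]] × [A ( [T [P [A bool]]] )]] → [T [P [A unit]]]]

13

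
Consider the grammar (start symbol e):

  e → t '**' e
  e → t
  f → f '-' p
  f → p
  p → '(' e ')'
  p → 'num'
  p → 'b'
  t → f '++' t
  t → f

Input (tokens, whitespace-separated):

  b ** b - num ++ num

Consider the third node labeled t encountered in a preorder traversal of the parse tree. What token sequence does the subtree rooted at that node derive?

num

[e [t [f [p b]]] ** [e [t [f [f [p b]] - [p num]] ++ [t [f [p num]]]]]]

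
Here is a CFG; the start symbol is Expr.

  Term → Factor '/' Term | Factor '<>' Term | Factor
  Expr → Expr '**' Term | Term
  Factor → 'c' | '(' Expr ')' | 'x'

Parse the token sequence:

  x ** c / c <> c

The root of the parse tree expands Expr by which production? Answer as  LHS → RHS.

Expr → Expr '**' Term

[Expr [Expr [Term [Factor x]]] ** [Term [Factor c] / [Term [Factor c] <> [Term [Factor c]]]]]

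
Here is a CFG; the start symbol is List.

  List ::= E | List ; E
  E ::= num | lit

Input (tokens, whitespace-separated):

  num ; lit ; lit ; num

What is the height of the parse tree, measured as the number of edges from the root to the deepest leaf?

5

[List [List [List [List [E num]] ; [E lit]] ; [E lit]] ; [E num]]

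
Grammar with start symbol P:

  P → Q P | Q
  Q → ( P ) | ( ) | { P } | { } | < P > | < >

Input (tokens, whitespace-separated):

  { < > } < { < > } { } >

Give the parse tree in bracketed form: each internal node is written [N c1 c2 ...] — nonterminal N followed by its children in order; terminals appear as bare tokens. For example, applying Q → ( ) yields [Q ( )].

P
Q P
{ P } P
{ Q } P
{ < > } P
{ < > } Q
{ < > } < P >
{ < > } < Q P >
{ < > } < { P } P >
{ < > } < { Q } P >
{ < > } < { < > } P >
{ < > } < { < > } Q >
{ < > } < { < > } { } >

[P [Q { [P [Q < >]] }] [P [Q < [P [Q { [P [Q < >]] }] [P [Q { }]]] >]]]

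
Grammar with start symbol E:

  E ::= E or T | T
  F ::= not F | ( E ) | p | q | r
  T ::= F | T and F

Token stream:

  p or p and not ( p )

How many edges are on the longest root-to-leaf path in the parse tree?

[E [E [T [F p]]] or [T [T [F p]] and [F not [F ( [E [T [F p]]] )]]]]

7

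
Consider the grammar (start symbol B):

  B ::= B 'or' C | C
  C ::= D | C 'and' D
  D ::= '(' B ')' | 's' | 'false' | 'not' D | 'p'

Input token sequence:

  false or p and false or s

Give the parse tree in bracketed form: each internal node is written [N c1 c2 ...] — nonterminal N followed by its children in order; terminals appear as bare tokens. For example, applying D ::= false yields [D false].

[B [B [B [C [D false]]] or [C [C [D p]] and [D false]]] or [C [D s]]]

B
B or C
B or C or C
C or C or C
D or C or C
false or C or C
false or C and D or C
false or D and D or C
false or p and D or C
false or p and false or C
false or p and false or D
false or p and false or s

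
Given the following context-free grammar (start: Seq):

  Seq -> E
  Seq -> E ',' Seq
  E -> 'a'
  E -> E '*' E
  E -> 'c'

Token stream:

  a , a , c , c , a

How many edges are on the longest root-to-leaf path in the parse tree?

6

[Seq [E a] , [Seq [E a] , [Seq [E c] , [Seq [E c] , [Seq [E a]]]]]]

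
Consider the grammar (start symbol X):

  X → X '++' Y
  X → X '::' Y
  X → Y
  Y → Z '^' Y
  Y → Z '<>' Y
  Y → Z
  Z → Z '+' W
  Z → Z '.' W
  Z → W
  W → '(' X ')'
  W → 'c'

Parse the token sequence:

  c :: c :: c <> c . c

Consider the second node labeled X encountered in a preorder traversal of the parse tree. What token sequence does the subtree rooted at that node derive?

[X [X [X [Y [Z [W c]]]] :: [Y [Z [W c]]]] :: [Y [Z [W c]] <> [Y [Z [Z [W c]] . [W c]]]]]

c :: c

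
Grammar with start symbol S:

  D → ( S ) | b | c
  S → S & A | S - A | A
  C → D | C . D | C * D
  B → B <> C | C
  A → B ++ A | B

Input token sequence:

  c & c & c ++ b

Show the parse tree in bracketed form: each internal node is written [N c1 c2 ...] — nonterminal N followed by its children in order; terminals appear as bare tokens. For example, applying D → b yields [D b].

[S [S [S [A [B [C [D c]]]]] & [A [B [C [D c]]]]] & [A [B [C [D c]]] ++ [A [B [C [D b]]]]]]

S
S & A
S & A & A
A & A & A
B & A & A
C & A & A
D & A & A
c & A & A
c & B & A
c & C & A
c & D & A
c & c & A
c & c & B ++ A
c & c & C ++ A
c & c & D ++ A
c & c & c ++ A
c & c & c ++ B
c & c & c ++ C
c & c & c ++ D
c & c & c ++ b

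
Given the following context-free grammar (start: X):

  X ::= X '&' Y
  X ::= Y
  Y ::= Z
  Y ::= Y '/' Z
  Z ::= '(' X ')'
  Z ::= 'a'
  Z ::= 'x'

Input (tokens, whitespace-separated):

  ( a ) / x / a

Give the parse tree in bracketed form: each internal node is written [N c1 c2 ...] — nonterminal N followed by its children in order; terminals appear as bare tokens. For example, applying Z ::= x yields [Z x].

[X [Y [Y [Y [Z ( [X [Y [Z a]]] )]] / [Z x]] / [Z a]]]

X
Y
Y / Z
Y / Z / Z
Z / Z / Z
( X ) / Z / Z
( Y ) / Z / Z
( Z ) / Z / Z
( a ) / Z / Z
( a ) / x / Z
( a ) / x / a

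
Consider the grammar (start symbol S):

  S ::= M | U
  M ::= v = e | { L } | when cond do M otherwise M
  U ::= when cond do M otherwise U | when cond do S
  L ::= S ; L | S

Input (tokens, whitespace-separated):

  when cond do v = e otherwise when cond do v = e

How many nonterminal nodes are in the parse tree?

[S [U when cond do [M v = e] otherwise [U when cond do [S [M v = e]]]]]

6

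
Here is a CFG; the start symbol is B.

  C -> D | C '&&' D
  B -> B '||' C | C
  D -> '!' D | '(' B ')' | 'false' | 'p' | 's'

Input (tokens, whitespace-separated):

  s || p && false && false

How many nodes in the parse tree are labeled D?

[B [B [C [D s]]] || [C [C [C [D p]] && [D false]] && [D false]]]

4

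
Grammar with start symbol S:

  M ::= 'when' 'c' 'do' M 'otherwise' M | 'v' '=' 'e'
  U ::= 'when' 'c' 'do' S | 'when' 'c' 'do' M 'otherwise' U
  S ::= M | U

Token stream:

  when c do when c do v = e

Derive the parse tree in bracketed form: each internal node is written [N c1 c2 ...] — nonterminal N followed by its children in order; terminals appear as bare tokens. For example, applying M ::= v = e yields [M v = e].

S
U
when c do S
when c do U
when c do when c do S
when c do when c do M
when c do when c do v = e

[S [U when c do [S [U when c do [S [M v = e]]]]]]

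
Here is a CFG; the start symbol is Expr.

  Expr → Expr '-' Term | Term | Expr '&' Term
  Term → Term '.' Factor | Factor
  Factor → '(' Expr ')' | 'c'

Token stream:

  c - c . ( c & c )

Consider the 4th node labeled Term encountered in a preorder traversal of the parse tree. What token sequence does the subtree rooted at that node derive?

[Expr [Expr [Term [Factor c]]] - [Term [Term [Factor c]] . [Factor ( [Expr [Expr [Term [Factor c]]] & [Term [Factor c]]] )]]]

c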